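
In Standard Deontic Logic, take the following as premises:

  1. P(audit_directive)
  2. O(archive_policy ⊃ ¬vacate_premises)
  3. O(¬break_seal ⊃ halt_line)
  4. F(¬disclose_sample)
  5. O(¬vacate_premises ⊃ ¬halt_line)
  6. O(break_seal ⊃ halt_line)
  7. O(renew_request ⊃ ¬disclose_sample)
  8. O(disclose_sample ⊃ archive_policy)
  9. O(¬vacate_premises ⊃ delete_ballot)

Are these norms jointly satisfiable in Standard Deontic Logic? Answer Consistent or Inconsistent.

Premises 3 and 6 cover both cases: O(¬break_seal ⊃ halt_line) and O(break_seal ⊃ halt_line). Since ¬break_seal ∨ break_seal is a tautology, O(halt_line) follows.
The contrapositive of premise 5 (O(¬vacate_premises ⊃ ¬halt_line)) is O(halt_line ⊃ vacate_premises), and O(halt_line) is already established, so O(vacate_premises).
Premise 2 is O(archive_policy ⊃ ¬vacate_premises); contrapositively O(vacate_premises ⊃ ¬archive_policy). Since O(vacate_premises) holds, K gives O(¬archive_policy).
The contrapositive of premise 8 (O(disclose_sample ⊃ archive_policy)) is O(¬archive_policy ⊃ ¬disclose_sample), and O(¬archive_policy) is already established, so O(¬disclose_sample).
Yet premise 4 is F(¬disclose_sample), i.e. O(disclose_sample).
We now have both O(¬disclose_sample) and O(disclose_sample) — disclose_sample is simultaneously obligatory and forbidden, violating the D-axiom.

Inconsistent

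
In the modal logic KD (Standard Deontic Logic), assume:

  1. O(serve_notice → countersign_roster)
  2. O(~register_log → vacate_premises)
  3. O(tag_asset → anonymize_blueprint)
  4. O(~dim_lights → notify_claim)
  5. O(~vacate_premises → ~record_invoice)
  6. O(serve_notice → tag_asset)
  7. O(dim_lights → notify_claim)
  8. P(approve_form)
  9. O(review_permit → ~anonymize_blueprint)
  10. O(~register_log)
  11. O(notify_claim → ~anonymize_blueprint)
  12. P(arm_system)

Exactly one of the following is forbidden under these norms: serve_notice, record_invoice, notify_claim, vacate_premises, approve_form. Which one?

serve_notice

Premises 4 and 7 cover both cases: O(~dim_lights → notify_claim) and O(dim_lights → notify_claim). Since ~dim_lights ∨ dim_lights is a tautology, O(notify_claim) follows.
With premise 11, O(notify_claim → ~anonymize_blueprint), the K-axiom yields O(~anonymize_blueprint).
The contrapositive of premise 3 (O(tag_asset → anonymize_blueprint)) is O(~anonymize_blueprint → ~tag_asset), and O(~anonymize_blueprint) is already established, so O(~tag_asset).
Premise 6 is O(serve_notice → tag_asset); contrapositively O(~tag_asset → ~serve_notice). Since O(~tag_asset) holds, K gives O(~serve_notice).
So O(~serve_notice) holds, i.e. serve_notice is forbidden. None of the other listed options is forbidden under the premises.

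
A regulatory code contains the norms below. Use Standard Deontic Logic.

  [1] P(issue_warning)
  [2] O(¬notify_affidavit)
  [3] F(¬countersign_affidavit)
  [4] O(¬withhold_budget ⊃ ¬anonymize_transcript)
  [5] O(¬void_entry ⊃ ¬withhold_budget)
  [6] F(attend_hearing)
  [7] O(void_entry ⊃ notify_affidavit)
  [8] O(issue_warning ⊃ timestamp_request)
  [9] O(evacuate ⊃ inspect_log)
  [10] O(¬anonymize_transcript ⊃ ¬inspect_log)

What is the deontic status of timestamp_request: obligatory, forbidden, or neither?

Premise 8 is O(issue_warning ⊃ timestamp_request), but O(issue_warning) is not derivable from the premises (the permission P(issue_warning) asserts only ¬O(¬issue_warning), not O(issue_warning)), so it does not yield O(timestamp_request).
No premise or chain of K-axiom applications forces O(timestamp_request), and none forces O(¬timestamp_request). So timestamp_request is neither obligatory nor forbidden under these norms.

Neither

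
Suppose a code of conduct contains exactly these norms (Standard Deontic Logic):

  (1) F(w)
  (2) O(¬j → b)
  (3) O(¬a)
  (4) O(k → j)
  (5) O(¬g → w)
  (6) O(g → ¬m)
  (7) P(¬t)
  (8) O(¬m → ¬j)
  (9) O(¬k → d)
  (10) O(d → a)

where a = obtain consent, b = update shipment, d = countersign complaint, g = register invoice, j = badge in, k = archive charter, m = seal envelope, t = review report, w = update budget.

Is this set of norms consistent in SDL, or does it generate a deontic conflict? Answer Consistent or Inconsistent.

Inconsistent

From premise 3 we have O(¬a).
Premise 10 is O(d → a); contrapositively O(¬a → ¬d). Since O(¬a) holds, K gives O(¬d).
The contrapositive of premise 9 (O(¬k → d)) is O(¬d → k), and O(¬d) is already established, so O(k).
With premise 4, O(k → j), the K-axiom yields O(j).
Premise 8 is O(¬m → ¬j); contrapositively O(j → m). Since O(j) holds, K gives O(m).
Premise 6, O(g → ¬m), contraposes to O(m → ¬g); with O(m) we get O(¬g).
Premise 5 is O(¬g → w); since O(¬g), deontic closure gives O(w).
But premise 1, F(w), means O(¬w).
We now have both O(w) and O(¬w) — w is simultaneously obligatory and forbidden, violating the D-axiom.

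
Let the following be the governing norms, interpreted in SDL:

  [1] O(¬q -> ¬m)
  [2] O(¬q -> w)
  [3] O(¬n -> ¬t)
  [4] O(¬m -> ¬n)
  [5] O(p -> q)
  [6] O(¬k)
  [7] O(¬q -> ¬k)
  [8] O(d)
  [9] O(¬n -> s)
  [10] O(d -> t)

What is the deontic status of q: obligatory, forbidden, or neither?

From premise 8 we have O(d).
Applying K to premise 10 (O(d -> t)) and O(d) yields O(t).
Premise 3, O(¬n -> ¬t), contraposes to O(t -> n); with O(t) we get O(n).
Premise 4 is O(¬m -> ¬n); contrapositively O(n -> m). Since O(n) holds, K gives O(m).
Premise 1, O(¬q -> ¬m), contraposes to O(m -> q); with O(m) we get O(q).
Premises 2, 5, 6, 7, 9 do not contribute to this derivation.
Hence q is obligatory.

Obligatory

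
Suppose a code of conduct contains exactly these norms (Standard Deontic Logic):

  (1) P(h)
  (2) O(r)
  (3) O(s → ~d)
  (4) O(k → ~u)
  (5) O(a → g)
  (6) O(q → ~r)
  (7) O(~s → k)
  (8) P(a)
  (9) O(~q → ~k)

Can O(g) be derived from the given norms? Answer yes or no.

No

Premise 5 is O(a → g), but O(a) is not derivable from the premises (the permission P(a) asserts only ~O(~a), not O(a)), so it does not yield O(g).
No other premise forces O(g). An ideal world satisfying every premise can still have g false, so O(g) is not derivable.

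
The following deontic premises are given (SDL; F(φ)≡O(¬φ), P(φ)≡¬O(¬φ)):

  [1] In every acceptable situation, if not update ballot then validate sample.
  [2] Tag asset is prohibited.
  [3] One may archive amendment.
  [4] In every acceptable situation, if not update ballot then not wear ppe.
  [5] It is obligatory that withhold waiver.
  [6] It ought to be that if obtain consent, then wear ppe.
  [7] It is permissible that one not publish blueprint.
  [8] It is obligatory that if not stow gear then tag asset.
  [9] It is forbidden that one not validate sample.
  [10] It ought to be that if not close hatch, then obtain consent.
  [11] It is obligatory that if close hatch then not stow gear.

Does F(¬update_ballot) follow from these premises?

Yes

Premise 2 is F(tag_asset), i.e. O(¬tag_asset).
The contrapositive of premise 8 (O(¬stow_gear → tag_asset)) is O(¬tag_asset → stow_gear), and O(¬tag_asset) is already established, so O(stow_gear).
Premise 11, O(close_hatch → ¬stow_gear), contraposes to O(stow_gear → ¬close_hatch); with O(stow_gear) we get O(¬close_hatch).
Applying K to premise 10 (O(¬close_hatch → obtain_consent)) and O(¬close_hatch) yields O(obtain_consent).
Premise 6 is O(obtain_consent → wear_ppe); since O(obtain_consent), deontic closure gives O(wear_ppe).
Premise 4 is O(¬update_ballot → ¬wear_ppe); contrapositively O(wear_ppe → update_ballot). Since O(wear_ppe) holds, K gives O(update_ballot).
Premises 1, 3, 5, 7, 9 do not contribute to this derivation.
So O(update_ballot) holds, i.e. F(¬update_ballot). The claim follows.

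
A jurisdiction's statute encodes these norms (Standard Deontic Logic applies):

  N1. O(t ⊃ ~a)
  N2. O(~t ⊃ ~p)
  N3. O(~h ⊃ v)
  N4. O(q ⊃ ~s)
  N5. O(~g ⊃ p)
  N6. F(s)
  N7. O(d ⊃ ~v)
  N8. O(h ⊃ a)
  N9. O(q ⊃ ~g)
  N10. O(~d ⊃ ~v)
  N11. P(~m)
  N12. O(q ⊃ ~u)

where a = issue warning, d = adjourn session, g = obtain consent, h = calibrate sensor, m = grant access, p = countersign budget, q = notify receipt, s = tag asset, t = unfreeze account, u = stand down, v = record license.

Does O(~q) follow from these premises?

Yes

Premises 7 and 10 are O(d ⊃ ~v) and O(~d ⊃ ~v); every ideal world satisfies d or ~d, so in either case ~v holds — hence O(~v).
Premise 3 is O(~h ⊃ v); contrapositively O(~v ⊃ h). Since O(~v) holds, K gives O(h).
Applying K to premise 8 (O(h ⊃ a)) and O(h) yields O(a).
Premise 1, O(t ⊃ ~a), contraposes to O(a ⊃ ~t); with O(a) we get O(~t).
Premise 2 is O(~t ⊃ ~p); since O(~t), deontic closure gives O(~p).
Premise 5 is O(~g ⊃ p); contrapositively O(~p ⊃ g). Since O(~p) holds, K gives O(g).
The contrapositive of premise 9 (O(q ⊃ ~g)) is O(g ⊃ ~q), and O(g) is already established, so O(~q).
Premises 4, 6, 11, 12 do not contribute to this derivation.
So O(~q) follows.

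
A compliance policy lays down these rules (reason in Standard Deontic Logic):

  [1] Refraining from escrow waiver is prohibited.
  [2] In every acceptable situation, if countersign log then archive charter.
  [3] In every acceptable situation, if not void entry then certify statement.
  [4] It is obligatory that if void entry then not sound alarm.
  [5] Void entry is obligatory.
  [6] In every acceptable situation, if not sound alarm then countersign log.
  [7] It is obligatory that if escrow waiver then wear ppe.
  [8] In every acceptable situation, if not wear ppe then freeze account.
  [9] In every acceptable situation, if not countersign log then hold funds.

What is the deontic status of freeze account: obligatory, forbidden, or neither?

Neither

Premise 8 is O(¬wear_ppe → freeze_account), but O(¬wear_ppe) is not derivable from the premises, so it does not yield O(freeze_account).
No premise or chain of K-axiom applications forces O(freeze_account), and none forces O(¬freeze_account). So freeze_account is neither obligatory nor forbidden under these norms.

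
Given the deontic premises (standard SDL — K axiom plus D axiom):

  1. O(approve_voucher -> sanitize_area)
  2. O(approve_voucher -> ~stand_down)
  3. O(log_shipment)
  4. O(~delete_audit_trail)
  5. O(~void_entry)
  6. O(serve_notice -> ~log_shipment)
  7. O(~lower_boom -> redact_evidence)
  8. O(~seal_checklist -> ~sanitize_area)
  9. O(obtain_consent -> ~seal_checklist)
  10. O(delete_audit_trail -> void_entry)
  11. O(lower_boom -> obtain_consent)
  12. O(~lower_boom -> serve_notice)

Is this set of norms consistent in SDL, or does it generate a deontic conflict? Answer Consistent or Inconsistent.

Premise 10 is O(delete_audit_trail -> void_entry), but O(delete_audit_trail) is not derivable from the premises, so it does not yield O(void_entry).
So O(void_entry) is not derivable, and the apparent clash with O(~void_entry) does not arise.
A world satisfying every obligation exists (e.g. approve_voucher=false, delete_audit_trail=false, log_shipment=true, lower_boom=true, obtain_consent=true, redact_evidence=false, sanitize_area=false, seal_checklist=false, serve_notice=false, stand_down=false, void_entry=false); no atom is both obligatory and forbidden, so the set is consistent.

Consistent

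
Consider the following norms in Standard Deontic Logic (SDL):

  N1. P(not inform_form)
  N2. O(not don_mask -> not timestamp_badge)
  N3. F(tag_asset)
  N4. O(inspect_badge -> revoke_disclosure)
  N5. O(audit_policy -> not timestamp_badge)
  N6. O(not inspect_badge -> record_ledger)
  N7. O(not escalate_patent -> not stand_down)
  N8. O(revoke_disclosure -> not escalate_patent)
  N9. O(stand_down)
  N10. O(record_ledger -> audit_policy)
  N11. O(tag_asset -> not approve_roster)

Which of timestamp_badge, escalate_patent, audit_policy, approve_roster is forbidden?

From premise 9 we have O(stand_down).
The contrapositive of premise 7 (O(not escalate_patent -> not stand_down)) is O(stand_down -> escalate_patent), and O(stand_down) is already established, so O(escalate_patent).
The contrapositive of premise 8 (O(revoke_disclosure -> not escalate_patent)) is O(escalate_patent -> not revoke_disclosure), and O(escalate_patent) is already established, so O(not revoke_disclosure).
Premise 4 is O(inspect_badge -> revoke_disclosure); contrapositively O(not revoke_disclosure -> not inspect_badge). Since O(not revoke_disclosure) holds, K gives O(not inspect_badge).
From O(not inspect_badge) and premise 6, O(not inspect_badge -> record_ledger), we obtain O(record_ledger).
Premise 10 is O(record_ledger -> audit_policy); since O(record_ledger), deontic closure gives O(audit_policy).
From O(audit_policy) and premise 5, O(audit_policy -> not timestamp_badge), we obtain O(not timestamp_badge).
So O(not timestamp_badge) holds, i.e. timestamp_badge is forbidden. None of the other listed options is forbidden under the premises.

timestamp_badge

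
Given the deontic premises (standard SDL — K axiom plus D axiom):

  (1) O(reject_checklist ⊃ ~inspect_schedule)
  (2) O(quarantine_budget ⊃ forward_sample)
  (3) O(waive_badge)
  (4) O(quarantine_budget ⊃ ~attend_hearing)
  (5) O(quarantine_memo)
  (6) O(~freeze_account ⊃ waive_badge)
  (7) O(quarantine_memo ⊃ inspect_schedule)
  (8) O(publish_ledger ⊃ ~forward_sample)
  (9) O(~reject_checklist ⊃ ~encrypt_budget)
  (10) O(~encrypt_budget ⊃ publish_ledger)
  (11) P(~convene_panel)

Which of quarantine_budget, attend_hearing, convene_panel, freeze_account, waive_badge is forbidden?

Premise 5 states O(quarantine_memo) outright.
With premise 7, O(quarantine_memo ⊃ inspect_schedule), the K-axiom yields O(inspect_schedule).
Premise 1, O(reject_checklist ⊃ ~inspect_schedule), contraposes to O(inspect_schedule ⊃ ~reject_checklist); with O(inspect_schedule) we get O(~reject_checklist).
From O(~reject_checklist) and premise 9, O(~reject_checklist ⊃ ~encrypt_budget), we obtain O(~encrypt_budget).
From O(~encrypt_budget) and premise 10, O(~encrypt_budget ⊃ publish_ledger), we obtain O(publish_ledger).
From O(publish_ledger) and premise 8, O(publish_ledger ⊃ ~forward_sample), we obtain O(~forward_sample).
The contrapositive of premise 2 (O(quarantine_budget ⊃ forward_sample)) is O(~forward_sample ⊃ ~quarantine_budget), and O(~forward_sample) is already established, so O(~quarantine_budget).
So O(~quarantine_budget) holds, i.e. quarantine_budget is forbidden. None of the other listed options is forbidden under the premises.

quarantine_budget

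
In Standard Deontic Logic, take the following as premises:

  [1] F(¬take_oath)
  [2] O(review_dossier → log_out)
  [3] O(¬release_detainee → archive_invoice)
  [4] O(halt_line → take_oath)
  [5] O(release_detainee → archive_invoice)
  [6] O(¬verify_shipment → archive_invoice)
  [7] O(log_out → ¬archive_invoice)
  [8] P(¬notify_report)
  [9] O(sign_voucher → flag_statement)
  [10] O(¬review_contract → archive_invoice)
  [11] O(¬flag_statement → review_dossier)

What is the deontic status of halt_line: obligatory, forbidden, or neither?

Neither

Premise 4 is O(halt_line → take_oath); even if O(take_oath) held, inferring O(halt_line) would be affirming the consequent — invalid.
No premise or chain of K-axiom applications forces O(halt_line), and none forces O(¬halt_line). So halt_line is neither obligatory nor forbidden under these norms.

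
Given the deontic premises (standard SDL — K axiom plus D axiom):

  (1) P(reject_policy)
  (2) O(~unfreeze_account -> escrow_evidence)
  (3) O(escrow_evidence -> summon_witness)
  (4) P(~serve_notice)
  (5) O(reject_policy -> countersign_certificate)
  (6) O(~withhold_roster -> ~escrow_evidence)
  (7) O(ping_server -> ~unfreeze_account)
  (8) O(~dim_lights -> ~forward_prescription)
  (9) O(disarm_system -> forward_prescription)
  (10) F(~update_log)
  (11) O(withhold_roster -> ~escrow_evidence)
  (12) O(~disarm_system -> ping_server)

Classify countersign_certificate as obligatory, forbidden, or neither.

Premise 5 is O(reject_policy -> countersign_certificate), but O(reject_policy) is not derivable from the premises (the permission P(reject_policy) asserts only ~O(~reject_policy), not O(reject_policy)), so it does not yield O(countersign_certificate).
No premise or chain of K-axiom applications forces O(countersign_certificate), and none forces O(~countersign_certificate). So countersign_certificate is neither obligatory nor forbidden under these norms.

Neither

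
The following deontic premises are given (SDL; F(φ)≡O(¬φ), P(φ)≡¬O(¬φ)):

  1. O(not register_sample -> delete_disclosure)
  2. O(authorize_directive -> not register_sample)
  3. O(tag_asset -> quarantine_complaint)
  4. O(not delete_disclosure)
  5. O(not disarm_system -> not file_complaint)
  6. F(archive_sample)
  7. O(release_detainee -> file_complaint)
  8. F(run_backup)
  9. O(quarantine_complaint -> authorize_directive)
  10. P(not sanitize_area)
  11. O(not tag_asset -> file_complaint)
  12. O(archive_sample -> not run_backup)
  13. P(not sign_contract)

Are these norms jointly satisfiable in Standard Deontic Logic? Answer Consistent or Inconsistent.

Premise 12 is O(archive_sample -> not run_backup); even if O(not run_backup) held, inferring O(archive_sample) would be affirming the consequent — invalid.
So O(archive_sample) is not derivable, and the apparent clash with O(not archive_sample) does not arise.
A world satisfying every obligation exists (e.g. archive_sample=false, authorize_directive=false, delete_disclosure=false, disarm_system=true, file_complaint=true, quarantine_complaint=false, register_sample=true, release_detainee=false, run_backup=false, sanitize_area=false, sign_contract=false, tag_asset=false); no atom is both obligatory and forbidden, so the set is consistent.

Consistent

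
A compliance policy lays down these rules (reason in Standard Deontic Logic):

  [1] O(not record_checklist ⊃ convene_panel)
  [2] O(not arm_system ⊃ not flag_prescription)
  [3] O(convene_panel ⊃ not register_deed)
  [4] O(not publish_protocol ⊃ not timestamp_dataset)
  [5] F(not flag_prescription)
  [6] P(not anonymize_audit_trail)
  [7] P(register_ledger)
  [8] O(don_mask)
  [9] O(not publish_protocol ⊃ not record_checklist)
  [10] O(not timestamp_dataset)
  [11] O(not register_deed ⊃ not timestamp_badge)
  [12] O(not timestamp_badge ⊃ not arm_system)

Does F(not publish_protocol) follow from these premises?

Yes

Premise 5 is F(not flag_prescription), i.e. O(flag_prescription).
Premise 2, O(not arm_system ⊃ not flag_prescription), contraposes to O(flag_prescription ⊃ arm_system); with O(flag_prescription) we get O(arm_system).
Premise 12 is O(not timestamp_badge ⊃ not arm_system); contrapositively O(arm_system ⊃ timestamp_badge). Since O(arm_system) holds, K gives O(timestamp_badge).
Premise 11 is O(not register_deed ⊃ not timestamp_badge); contrapositively O(timestamp_badge ⊃ register_deed). Since O(timestamp_badge) holds, K gives O(register_deed).
The contrapositive of premise 3 (O(convene_panel ⊃ not register_deed)) is O(register_deed ⊃ not convene_panel), and O(register_deed) is already established, so O(not convene_panel).
Premise 1 is O(not record_checklist ⊃ convene_panel); contrapositively O(not convene_panel ⊃ record_checklist). Since O(not convene_panel) holds, K gives O(record_checklist).
Premise 9, O(not publish_protocol ⊃ not record_checklist), contraposes to O(record_checklist ⊃ publish_protocol); with O(record_checklist) we get O(publish_protocol).
Premises 4, 6, 7, 8, 10 do not contribute to this derivation.
So O(publish_protocol) holds, i.e. F(not publish_protocol). The claim follows.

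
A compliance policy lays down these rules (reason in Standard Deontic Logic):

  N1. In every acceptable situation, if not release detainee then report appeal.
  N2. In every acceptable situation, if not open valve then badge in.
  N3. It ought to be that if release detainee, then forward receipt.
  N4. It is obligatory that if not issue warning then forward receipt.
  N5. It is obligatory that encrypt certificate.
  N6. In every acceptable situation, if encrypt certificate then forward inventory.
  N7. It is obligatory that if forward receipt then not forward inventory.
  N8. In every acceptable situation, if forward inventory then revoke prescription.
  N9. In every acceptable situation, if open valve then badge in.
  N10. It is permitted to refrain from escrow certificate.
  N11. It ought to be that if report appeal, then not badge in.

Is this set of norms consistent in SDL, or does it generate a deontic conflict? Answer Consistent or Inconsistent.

Inconsistent

Premises 2 and 9 cover both cases: O(¬open_valve → badge_in) and O(open_valve → badge_in). Since ¬open_valve ∨ open_valve is a tautology, O(badge_in) follows.
Premise 11, O(report_appeal → ¬badge_in), contraposes to O(badge_in → ¬report_appeal); with O(badge_in) we get O(¬report_appeal).
The contrapositive of premise 1 (O(¬release_detainee → report_appeal)) is O(¬report_appeal → release_detainee), and O(¬report_appeal) is already established, so O(release_detainee).
Premise 3 is O(release_detainee → forward_receipt); since O(release_detainee), deontic closure gives O(forward_receipt).
Applying K to premise 7 (O(forward_receipt → ¬forward_inventory)) and O(forward_receipt) yields O(¬forward_inventory).
Premise 6 is O(encrypt_certificate → forward_inventory); contrapositively O(¬forward_inventory → ¬encrypt_certificate). Since O(¬forward_inventory) holds, K gives O(¬encrypt_certificate).
But premise 5 directly asserts O(encrypt_certificate).
We now have both O(¬encrypt_certificate) and O(encrypt_certificate) — encrypt_certificate is simultaneously obligatory and forbidden, violating the D-axiom.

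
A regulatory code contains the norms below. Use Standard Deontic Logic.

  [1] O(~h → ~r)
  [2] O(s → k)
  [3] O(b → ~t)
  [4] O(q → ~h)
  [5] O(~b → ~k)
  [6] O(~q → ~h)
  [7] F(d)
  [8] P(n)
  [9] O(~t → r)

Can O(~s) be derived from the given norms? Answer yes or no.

Yes

By case analysis on q: premise 4 gives O(q → ~h) and premise 6 gives O(~q → ~h), so O(~h) either way.
With premise 1, O(~h → ~r), the K-axiom yields O(~r).
Premise 9 is O(~t → r); contrapositively O(~r → t). Since O(~r) holds, K gives O(t).
Premise 3 is O(b → ~t); contrapositively O(t → ~b). Since O(t) holds, K gives O(~b).
With premise 5, O(~b → ~k), the K-axiom yields O(~k).
The contrapositive of premise 2 (O(s → k)) is O(~k → ~s), and O(~k) is already established, so O(~s).
Premises 7, 8 do not contribute to this derivation.
So O(~s) follows.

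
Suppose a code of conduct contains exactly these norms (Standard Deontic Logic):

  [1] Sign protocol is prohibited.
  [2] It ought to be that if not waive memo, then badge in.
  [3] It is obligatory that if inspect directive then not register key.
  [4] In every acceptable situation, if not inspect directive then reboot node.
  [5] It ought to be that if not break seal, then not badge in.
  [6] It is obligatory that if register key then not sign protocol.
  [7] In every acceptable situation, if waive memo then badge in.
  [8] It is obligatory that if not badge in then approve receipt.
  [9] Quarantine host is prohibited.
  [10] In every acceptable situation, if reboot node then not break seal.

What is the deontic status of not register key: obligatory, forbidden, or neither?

By case analysis on ¬waive_memo: premise 2 gives O(¬waive_memo → badge_in) and premise 7 gives O(waive_memo → badge_in), so O(badge_in) either way.
Premise 5, O(¬break_seal → ¬badge_in), contraposes to O(badge_in → break_seal); with O(badge_in) we get O(break_seal).
Premise 10 is O(reboot_node → ¬break_seal); contrapositively O(break_seal → ¬reboot_node). Since O(break_seal) holds, K gives O(¬reboot_node).
The contrapositive of premise 4 (O(¬inspect_directive → reboot_node)) is O(¬reboot_node → inspect_directive), and O(¬reboot_node) is already established, so O(inspect_directive).
Premise 3 is O(inspect_directive → ¬register_key); since O(inspect_directive), deontic closure gives O(¬register_key).
Premises 1, 6, 8, 9 do not contribute to this derivation.
Hence ¬register_key is obligatory.

Obligatory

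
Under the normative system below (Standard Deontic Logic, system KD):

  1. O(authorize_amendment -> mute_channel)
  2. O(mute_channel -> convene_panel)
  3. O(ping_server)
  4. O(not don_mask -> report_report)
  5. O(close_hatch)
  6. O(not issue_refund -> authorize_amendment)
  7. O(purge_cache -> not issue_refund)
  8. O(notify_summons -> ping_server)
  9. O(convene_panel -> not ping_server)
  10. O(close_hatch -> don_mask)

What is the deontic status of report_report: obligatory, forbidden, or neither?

Neither

Premise 4 is O(not don_mask -> report_report), but O(not don_mask) is not derivable from the premises, so it does not yield O(report_report).
No premise or chain of K-axiom applications forces O(report_report), and none forces O(not report_report). So report_report is neither obligatory nor forbidden under these norms.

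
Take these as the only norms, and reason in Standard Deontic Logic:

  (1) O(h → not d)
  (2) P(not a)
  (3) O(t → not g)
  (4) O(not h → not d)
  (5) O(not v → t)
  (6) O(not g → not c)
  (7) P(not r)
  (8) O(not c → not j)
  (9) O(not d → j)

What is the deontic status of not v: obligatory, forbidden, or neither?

Premises 4 and 1 are O(not h → not d) and O(h → not d); every ideal world satisfies not h or h, so in either case not d holds — hence O(not d).
Applying K to premise 9 (O(not d → j)) and O(not d) yields O(j).
Premise 8 is O(not c → not j); contrapositively O(j → c). Since O(j) holds, K gives O(c).
Premise 6 is O(not g → not c); contrapositively O(c → g). Since O(c) holds, K gives O(g).
Premise 3 is O(t → not g); contrapositively O(g → not t). Since O(g) holds, K gives O(not t).
Premise 5, O(not v → t), contraposes to O(not t → v); with O(not t) we get O(v).
Premises 2, 7 do not contribute to this derivation.
Thus O(v), which is F(not v): not v is forbidden.

Forbidden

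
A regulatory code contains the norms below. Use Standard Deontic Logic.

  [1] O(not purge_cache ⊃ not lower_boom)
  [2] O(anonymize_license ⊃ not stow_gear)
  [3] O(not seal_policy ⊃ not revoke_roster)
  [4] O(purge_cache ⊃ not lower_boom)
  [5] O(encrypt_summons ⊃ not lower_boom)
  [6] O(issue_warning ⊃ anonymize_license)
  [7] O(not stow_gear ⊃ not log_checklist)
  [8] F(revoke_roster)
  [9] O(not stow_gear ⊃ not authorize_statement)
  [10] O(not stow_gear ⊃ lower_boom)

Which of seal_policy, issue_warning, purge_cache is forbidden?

issue_warning

Premises 4 and 1 are O(purge_cache ⊃ not lower_boom) and O(not purge_cache ⊃ not lower_boom); every ideal world satisfies purge_cache or not purge_cache, so in either case not lower_boom holds — hence O(not lower_boom).
Premise 10, O(not stow_gear ⊃ lower_boom), contraposes to O(not lower_boom ⊃ stow_gear); with O(not lower_boom) we get O(stow_gear).
Premise 2, O(anonymize_license ⊃ not stow_gear), contraposes to O(stow_gear ⊃ not anonymize_license); with O(stow_gear) we get O(not anonymize_license).
Premise 6 is O(issue_warning ⊃ anonymize_license); contrapositively O(not anonymize_license ⊃ not issue_warning). Since O(not anonymize_license) holds, K gives O(not issue_warning).
So O(not issue_warning) holds, i.e. issue_warning is forbidden. None of the other listed options is forbidden under the premises.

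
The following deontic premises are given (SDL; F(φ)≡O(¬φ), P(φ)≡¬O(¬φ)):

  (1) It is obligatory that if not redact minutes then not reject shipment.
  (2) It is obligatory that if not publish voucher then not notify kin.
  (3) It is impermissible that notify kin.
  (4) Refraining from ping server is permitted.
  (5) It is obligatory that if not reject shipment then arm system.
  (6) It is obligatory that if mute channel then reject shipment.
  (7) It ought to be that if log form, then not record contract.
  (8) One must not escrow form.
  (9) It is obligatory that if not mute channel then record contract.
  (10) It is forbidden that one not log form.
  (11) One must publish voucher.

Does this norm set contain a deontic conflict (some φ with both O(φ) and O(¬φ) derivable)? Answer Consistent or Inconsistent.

Consistent

Premise 2 is O(¬publish_voucher → ¬notify_kin); even if O(¬notify_kin) held, inferring O(¬publish_voucher) would be affirming the consequent — invalid.
So O(¬publish_voucher) is not derivable, and the apparent clash with O(publish_voucher) does not arise.
A world satisfying every obligation exists (e.g. arm_system=false, escrow_form=false, log_form=true, mute_channel=true, notify_kin=false, ping_server=false, publish_voucher=true, record_contract=false, redact_minutes=true, reject_shipment=true); no atom is both obligatory and forbidden, so the set is consistent.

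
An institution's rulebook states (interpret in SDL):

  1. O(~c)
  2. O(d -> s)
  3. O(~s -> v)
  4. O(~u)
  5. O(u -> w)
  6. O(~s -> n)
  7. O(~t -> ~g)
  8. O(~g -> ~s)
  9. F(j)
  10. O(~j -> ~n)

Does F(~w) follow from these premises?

No

Premise 5 is O(u -> w), but O(u) is not derivable from the premises, so it does not yield O(w).
No other premise forces O(w). An ideal world satisfying every premise can still have ~w true, so F(~w) is not derivable.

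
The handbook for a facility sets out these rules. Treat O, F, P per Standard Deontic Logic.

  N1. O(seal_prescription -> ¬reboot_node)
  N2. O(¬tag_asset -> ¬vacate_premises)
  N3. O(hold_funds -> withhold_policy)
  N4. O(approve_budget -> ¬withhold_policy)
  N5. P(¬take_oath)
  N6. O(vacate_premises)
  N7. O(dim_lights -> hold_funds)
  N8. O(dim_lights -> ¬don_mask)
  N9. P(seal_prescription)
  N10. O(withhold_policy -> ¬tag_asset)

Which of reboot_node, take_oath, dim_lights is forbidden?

Premise 6 states O(vacate_premises) outright.
Premise 2, O(¬tag_asset -> ¬vacate_premises), contraposes to O(vacate_premises -> tag_asset); with O(vacate_premises) we get O(tag_asset).
Premise 10, O(withhold_policy -> ¬tag_asset), contraposes to O(tag_asset -> ¬withhold_policy); with O(tag_asset) we get O(¬withhold_policy).
Premise 3, O(hold_funds -> withhold_policy), contraposes to O(¬withhold_policy -> ¬hold_funds); with O(¬withhold_policy) we get O(¬hold_funds).
The contrapositive of premise 7 (O(dim_lights -> hold_funds)) is O(¬hold_funds -> ¬dim_lights), and O(¬hold_funds) is already established, so O(¬dim_lights).
So O(¬dim_lights) holds, i.e. dim_lights is forbidden. None of the other listed options is forbidden under the premises.

dim_lights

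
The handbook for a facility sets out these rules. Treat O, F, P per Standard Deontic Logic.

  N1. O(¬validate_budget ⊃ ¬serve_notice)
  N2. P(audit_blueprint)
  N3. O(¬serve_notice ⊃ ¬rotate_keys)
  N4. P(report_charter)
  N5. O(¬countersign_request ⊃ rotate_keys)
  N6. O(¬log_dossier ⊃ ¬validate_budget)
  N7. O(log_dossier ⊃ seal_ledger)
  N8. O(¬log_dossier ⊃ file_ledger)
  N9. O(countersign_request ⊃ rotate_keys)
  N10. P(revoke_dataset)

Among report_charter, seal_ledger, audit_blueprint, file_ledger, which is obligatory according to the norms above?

By case analysis on ¬countersign_request: premise 5 gives O(¬countersign_request ⊃ rotate_keys) and premise 9 gives O(countersign_request ⊃ rotate_keys), so O(rotate_keys) either way.
Premise 3 is O(¬serve_notice ⊃ ¬rotate_keys); contrapositively O(rotate_keys ⊃ serve_notice). Since O(rotate_keys) holds, K gives O(serve_notice).
Premise 1, O(¬validate_budget ⊃ ¬serve_notice), contraposes to O(serve_notice ⊃ validate_budget); with O(serve_notice) we get O(validate_budget).
The contrapositive of premise 6 (O(¬log_dossier ⊃ ¬validate_budget)) is O(validate_budget ⊃ log_dossier), and O(validate_budget) is already established, so O(log_dossier).
With premise 7, O(log_dossier ⊃ seal_ledger), the K-axiom yields O(seal_ledger).
So O(seal_ledger) holds — seal_ledger is obligatory. None of the other listed options is made obligatory by any chain of premises.

seal_ledger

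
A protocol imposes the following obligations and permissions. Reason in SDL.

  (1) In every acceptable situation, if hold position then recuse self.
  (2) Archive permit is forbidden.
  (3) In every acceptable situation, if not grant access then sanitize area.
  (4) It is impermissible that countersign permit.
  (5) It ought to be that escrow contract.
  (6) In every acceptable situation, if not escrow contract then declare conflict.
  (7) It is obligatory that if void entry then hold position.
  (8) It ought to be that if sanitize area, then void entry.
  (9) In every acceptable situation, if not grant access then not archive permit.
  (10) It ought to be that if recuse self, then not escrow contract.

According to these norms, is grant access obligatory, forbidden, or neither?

From premise 5 we have O(escrow_contract).
The contrapositive of premise 10 (O(recuse_self → ¬escrow_contract)) is O(escrow_contract → ¬recuse_self), and O(escrow_contract) is already established, so O(¬recuse_self).
Premise 1, O(hold_position → recuse_self), contraposes to O(¬recuse_self → ¬hold_position); with O(¬recuse_self) we get O(¬hold_position).
Premise 7 is O(void_entry → hold_position); contrapositively O(¬hold_position → ¬void_entry). Since O(¬hold_position) holds, K gives O(¬void_entry).
Premise 8, O(sanitize_area → void_entry), contraposes to O(¬void_entry → ¬sanitize_area); with O(¬void_entry) we get O(¬sanitize_area).
The contrapositive of premise 3 (O(¬grant_access → sanitize_area)) is O(¬sanitize_area → grant_access), and O(¬sanitize_area) is already established, so O(grant_access).
Premises 2, 4, 6, 9 do not contribute to this derivation.
Hence grant_access is obligatory.

Obligatory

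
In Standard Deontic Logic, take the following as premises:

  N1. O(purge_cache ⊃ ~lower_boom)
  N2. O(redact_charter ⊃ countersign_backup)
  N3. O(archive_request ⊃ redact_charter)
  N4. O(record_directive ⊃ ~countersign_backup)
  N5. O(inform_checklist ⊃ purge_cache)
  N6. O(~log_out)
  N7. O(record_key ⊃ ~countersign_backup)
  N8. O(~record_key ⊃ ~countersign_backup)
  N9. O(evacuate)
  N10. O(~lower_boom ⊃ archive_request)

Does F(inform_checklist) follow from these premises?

By case analysis on record_key: premise 7 gives O(record_key ⊃ ~countersign_backup) and premise 8 gives O(~record_key ⊃ ~countersign_backup), so O(~countersign_backup) either way.
The contrapositive of premise 2 (O(redact_charter ⊃ countersign_backup)) is O(~countersign_backup ⊃ ~redact_charter), and O(~countersign_backup) is already established, so O(~redact_charter).
Premise 3, O(archive_request ⊃ redact_charter), contraposes to O(~redact_charter ⊃ ~archive_request); with O(~redact_charter) we get O(~archive_request).
Premise 10 is O(~lower_boom ⊃ archive_request); contrapositively O(~archive_request ⊃ lower_boom). Since O(~archive_request) holds, K gives O(lower_boom).
Premise 1, O(purge_cache ⊃ ~lower_boom), contraposes to O(lower_boom ⊃ ~purge_cache); with O(lower_boom) we get O(~purge_cache).
The contrapositive of premise 5 (O(inform_checklist ⊃ purge_cache)) is O(~purge_cache ⊃ ~inform_checklist), and O(~purge_cache) is already established, so O(~inform_checklist).
Premises 4, 6, 9 do not contribute to this derivation.
So O(~inform_checklist) holds, i.e. F(inform_checklist). The claim follows.

Yes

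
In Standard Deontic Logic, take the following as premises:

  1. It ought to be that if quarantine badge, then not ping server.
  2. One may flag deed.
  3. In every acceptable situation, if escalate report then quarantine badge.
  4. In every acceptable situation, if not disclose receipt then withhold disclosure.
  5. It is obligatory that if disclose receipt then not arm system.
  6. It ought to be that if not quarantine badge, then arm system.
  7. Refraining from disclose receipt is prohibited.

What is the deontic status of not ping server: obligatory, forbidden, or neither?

Obligatory

Premise 7 is F(¬disclose_receipt), i.e. O(disclose_receipt).
Applying K to premise 5 (O(disclose_receipt → ¬arm_system)) and O(disclose_receipt) yields O(¬arm_system).
The contrapositive of premise 6 (O(¬quarantine_badge → arm_system)) is O(¬arm_system → quarantine_badge), and O(¬arm_system) is already established, so O(quarantine_badge).
Premise 1 is O(quarantine_badge → ¬ping_server); since O(quarantine_badge), deontic closure gives O(¬ping_server).
Premises 2, 3, 4 do not contribute to this derivation.
Hence ¬ping_server is obligatory.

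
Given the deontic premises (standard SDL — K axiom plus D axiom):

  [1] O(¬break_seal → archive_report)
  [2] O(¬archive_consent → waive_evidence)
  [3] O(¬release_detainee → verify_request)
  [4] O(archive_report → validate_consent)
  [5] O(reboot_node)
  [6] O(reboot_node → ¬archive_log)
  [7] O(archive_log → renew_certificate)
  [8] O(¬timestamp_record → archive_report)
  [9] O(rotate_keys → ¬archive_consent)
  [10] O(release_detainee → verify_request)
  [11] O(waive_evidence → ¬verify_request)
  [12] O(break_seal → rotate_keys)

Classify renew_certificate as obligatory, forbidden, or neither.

Premise 7 is O(archive_log → renew_certificate), but O(archive_log) is not derivable from the premises, so it does not yield O(renew_certificate).
No premise or chain of K-axiom applications forces O(renew_certificate), and none forces O(¬renew_certificate). So renew_certificate is neither obligatory nor forbidden under these norms.

Neither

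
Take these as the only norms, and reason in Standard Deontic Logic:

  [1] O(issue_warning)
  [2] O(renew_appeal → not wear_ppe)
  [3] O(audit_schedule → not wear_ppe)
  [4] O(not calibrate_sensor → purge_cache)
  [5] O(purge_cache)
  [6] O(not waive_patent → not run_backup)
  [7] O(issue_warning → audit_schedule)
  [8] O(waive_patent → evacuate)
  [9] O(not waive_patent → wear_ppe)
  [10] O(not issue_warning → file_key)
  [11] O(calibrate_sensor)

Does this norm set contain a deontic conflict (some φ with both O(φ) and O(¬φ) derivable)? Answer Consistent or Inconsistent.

Premise 4 is O(not calibrate_sensor → purge_cache); even if O(purge_cache) held, inferring O(not calibrate_sensor) would be affirming the consequent — invalid.
So O(not calibrate_sensor) is not derivable, and the apparent clash with O(calibrate_sensor) does not arise.
A world satisfying every obligation exists (e.g. audit_schedule=true, calibrate_sensor=true, evacuate=true, file_key=false, issue_warning=true, purge_cache=true, renew_appeal=false, run_backup=false, waive_patent=true, wear_ppe=false); no atom is both obligatory and forbidden, so the set is consistent.

Consistent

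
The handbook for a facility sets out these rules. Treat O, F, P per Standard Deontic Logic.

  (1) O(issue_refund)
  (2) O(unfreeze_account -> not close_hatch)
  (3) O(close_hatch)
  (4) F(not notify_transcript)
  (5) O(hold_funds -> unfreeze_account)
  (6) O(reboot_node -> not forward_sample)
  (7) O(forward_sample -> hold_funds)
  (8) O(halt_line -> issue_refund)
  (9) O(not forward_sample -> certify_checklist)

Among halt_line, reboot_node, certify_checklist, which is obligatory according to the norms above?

certify_checklist

Premise 3 states O(close_hatch) outright.
The contrapositive of premise 2 (O(unfreeze_account -> not close_hatch)) is O(close_hatch -> not unfreeze_account), and O(close_hatch) is already established, so O(not unfreeze_account).
The contrapositive of premise 5 (O(hold_funds -> unfreeze_account)) is O(not unfreeze_account -> not hold_funds), and O(not unfreeze_account) is already established, so O(not hold_funds).
Premise 7 is O(forward_sample -> hold_funds); contrapositively O(not hold_funds -> not forward_sample). Since O(not hold_funds) holds, K gives O(not forward_sample).
Applying K to premise 9 (O(not forward_sample -> certify_checklist)) and O(not forward_sample) yields O(certify_checklist).
So O(certify_checklist) holds — certify_checklist is obligatory. None of the other listed options is made obligatory by any chain of premises.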